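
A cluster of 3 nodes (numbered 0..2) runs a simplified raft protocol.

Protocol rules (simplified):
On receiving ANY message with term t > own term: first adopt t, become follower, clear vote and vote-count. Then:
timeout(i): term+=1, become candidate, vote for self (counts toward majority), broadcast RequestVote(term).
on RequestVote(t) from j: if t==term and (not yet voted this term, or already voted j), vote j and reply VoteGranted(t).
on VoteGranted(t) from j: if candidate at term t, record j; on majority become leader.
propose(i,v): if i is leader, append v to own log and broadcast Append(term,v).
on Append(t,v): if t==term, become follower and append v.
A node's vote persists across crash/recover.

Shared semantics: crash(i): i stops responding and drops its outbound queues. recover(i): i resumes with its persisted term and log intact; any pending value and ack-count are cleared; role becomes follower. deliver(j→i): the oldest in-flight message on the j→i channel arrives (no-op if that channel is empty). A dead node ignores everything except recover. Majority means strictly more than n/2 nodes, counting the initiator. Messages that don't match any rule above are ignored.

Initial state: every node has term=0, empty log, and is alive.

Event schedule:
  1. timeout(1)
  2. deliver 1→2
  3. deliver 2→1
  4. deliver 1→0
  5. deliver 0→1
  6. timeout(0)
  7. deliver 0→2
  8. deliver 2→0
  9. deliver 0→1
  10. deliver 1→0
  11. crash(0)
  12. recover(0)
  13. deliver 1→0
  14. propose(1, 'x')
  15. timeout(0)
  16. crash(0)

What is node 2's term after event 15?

e1 timeout(1): 1[cand,t=1,-]
e2 deliver 1→2: 2[foll,t=1,-]
e3 deliver 2→1: 1[lead,t=1,-]
e4 deliver 1→0: 0[foll,t=1,-]
e5 deliver 0→1: ·
e6 timeout(0): 0[cand,t=2,-]
e7 deliver 0→2: 2[foll,t=2,-]
e8 deliver 2→0: 0[lead,t=2,-]
e9 deliver 0→1: 1[foll,t=2,-]
e10 deliver 1→0: ·
e11 crash(0): 0[✗lead,t=2,-]
e12 recover(0): 0[foll,t=2,-]
e13 deliver 1→0: ·
e14 propose(1,'x'): ·
e15 timeout(0): 0[cand,t=3,-]

2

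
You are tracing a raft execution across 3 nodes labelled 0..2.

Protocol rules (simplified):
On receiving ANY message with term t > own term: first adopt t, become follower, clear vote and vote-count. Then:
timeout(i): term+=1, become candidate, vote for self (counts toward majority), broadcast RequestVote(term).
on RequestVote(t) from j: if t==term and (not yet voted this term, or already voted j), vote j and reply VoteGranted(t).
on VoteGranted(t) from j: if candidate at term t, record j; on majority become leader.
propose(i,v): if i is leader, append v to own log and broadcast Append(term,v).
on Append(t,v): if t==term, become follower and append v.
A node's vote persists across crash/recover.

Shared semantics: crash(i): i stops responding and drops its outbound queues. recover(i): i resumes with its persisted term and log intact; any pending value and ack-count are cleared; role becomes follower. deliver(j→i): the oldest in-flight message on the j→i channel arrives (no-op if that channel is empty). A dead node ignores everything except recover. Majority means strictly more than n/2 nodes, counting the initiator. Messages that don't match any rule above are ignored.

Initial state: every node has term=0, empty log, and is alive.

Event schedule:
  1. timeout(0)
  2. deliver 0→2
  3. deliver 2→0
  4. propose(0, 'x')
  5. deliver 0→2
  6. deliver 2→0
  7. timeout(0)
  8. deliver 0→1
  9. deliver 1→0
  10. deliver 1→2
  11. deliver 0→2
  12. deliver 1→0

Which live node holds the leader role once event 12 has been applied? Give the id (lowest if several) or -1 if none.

[1] timeout(0) → N0(cand t1 [-])
[2] deliver 0→2 → N2(foll t1 [-])
[3] deliver 2→0 → N0(lead t1 [-])
[4] propose(0,'x') → N0(lead t1 [x])
[5] deliver 0→2 → N2(foll t1 [x])
[6] deliver 2→0 → ∅
[7] timeout(0) → N0(cand t2 [x])
[8] deliver 0→1 → N1(foll t1 [-])
[9] deliver 1→0 → ∅
[10] deliver 1→2 → ∅
[11] deliver 0→2 → N2(foll t2 [x])
[12] deliver 1→0 → ∅

-1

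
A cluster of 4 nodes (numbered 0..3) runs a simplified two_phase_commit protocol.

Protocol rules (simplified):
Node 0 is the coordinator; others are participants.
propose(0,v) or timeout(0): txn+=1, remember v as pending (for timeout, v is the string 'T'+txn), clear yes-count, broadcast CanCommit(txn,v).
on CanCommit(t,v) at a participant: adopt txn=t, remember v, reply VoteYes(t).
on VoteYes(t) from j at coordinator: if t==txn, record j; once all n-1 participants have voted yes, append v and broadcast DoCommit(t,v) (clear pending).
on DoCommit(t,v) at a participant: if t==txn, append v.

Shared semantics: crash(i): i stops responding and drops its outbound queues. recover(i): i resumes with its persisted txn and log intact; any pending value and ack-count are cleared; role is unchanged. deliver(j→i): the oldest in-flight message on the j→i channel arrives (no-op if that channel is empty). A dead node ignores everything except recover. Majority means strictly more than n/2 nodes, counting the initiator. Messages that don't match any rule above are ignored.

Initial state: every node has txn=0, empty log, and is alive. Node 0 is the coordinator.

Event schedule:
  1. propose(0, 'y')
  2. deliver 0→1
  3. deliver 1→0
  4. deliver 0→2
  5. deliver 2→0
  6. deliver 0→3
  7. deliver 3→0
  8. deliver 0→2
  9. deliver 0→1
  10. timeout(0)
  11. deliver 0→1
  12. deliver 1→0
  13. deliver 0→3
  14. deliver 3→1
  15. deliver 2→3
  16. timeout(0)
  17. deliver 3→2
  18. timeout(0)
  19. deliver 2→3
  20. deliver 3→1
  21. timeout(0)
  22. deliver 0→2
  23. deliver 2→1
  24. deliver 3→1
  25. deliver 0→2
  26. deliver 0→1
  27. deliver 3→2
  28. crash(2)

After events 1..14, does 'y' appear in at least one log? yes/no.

yes

step 1 propose(0,'y'): 0={coor,t=1,log=-}
step 2 deliver 0→1: 1={part,t=1,log=-}
step 3 deliver 1→0: —
step 4 deliver 0→2: 2={part,t=1,log=-}
step 5 deliver 2→0: —
step 6 deliver 0→3: 3={part,t=1,log=-}
step 7 deliver 3→0: 0={coor,t=1,log=y}
step 8 deliver 0→2: 2={part,t=1,log=y}
step 9 deliver 0→1: 1={part,t=1,log=y}
step 10 timeout(0): 0={coor,t=2,log=y}
step 11 deliver 0→1: 1={part,t=2,log=y}
step 12 deliver 1→0: —
step 13 deliver 0→3: 3={part,t=1,log=y}
step 14 deliver 3→1: —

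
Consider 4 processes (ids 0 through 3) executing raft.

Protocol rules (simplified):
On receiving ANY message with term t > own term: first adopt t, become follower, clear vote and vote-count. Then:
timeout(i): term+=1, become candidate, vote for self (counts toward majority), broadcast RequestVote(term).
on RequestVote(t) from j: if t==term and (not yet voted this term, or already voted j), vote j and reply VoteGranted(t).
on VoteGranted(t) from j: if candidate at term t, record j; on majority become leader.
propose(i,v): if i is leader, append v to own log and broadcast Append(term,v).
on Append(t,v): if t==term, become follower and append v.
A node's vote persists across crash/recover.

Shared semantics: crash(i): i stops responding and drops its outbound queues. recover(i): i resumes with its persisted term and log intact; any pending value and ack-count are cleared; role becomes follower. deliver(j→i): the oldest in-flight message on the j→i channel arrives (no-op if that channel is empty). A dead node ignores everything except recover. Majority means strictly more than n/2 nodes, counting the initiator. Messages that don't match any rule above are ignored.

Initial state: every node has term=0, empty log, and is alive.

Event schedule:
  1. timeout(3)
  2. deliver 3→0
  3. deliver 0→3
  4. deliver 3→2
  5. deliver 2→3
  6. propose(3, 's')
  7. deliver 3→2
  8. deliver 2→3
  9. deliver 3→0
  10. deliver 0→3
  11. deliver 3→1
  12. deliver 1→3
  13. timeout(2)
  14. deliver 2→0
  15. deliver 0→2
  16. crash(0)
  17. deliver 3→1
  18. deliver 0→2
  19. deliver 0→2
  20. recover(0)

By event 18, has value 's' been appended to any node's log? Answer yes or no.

1. timeout(3):  <3:cand t1 ->
2. deliver 3→0:  <0:foll t1 ->
3. deliver 0→3:  nop
4. deliver 3→2:  <2:foll t1 ->
5. deliver 2→3:  <3:lead t1 ->
6. propose(3,'s'):  <3:lead t1 s>
7. deliver 3→2:  <2:foll t1 s>
8. deliver 2→3:  nop
9. deliver 3→0:  <0:foll t1 s>
10. deliver 0→3:  nop
11. deliver 3→1:  <1:foll t1 ->
12. deliver 1→3:  nop
13. timeout(2):  <2:cand t2 s>
14. deliver 2→0:  <0:foll t2 s>
15. deliver 0→2:  nop
16. crash(0):  <0:✗foll t2 s>
17. deliver 3→1:  <1:foll t1 s>
18. deliver 0→2:  nop

yes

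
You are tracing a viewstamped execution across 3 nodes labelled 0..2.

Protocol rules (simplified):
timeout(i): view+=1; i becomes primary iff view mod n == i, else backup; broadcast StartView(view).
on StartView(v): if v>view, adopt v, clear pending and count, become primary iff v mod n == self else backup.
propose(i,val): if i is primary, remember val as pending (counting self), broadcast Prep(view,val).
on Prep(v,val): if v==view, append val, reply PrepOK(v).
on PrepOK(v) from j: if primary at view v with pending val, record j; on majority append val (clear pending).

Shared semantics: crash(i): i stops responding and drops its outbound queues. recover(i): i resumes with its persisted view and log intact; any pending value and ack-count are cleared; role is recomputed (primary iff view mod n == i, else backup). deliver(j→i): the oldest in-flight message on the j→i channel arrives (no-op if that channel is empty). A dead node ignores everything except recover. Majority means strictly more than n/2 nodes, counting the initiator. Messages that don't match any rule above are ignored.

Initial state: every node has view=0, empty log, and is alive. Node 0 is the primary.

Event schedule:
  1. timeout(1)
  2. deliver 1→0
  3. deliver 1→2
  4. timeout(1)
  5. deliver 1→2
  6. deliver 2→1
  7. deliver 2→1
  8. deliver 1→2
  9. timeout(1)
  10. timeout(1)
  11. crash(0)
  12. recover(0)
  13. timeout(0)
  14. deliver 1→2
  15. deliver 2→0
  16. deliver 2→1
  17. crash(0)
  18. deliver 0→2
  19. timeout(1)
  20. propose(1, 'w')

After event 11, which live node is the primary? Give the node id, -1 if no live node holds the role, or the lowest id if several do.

1

[1] timeout(1) → N1(prim v1 [-])
[2] deliver 1→0 → N0(back v1 [-])
[3] deliver 1→2 → N2(back v1 [-])
[4] timeout(1) → N1(back v2 [-])
[5] deliver 1→2 → N2(prim v2 [-])
[6] deliver 2→1 → ∅
[7] deliver 2→1 → ∅
[8] deliver 1→2 → ∅
[9] timeout(1) → N1(back v3 [-])
[10] timeout(1) → N1(prim v4 [-])
[11] crash(0) → N0(✗back v1 [-])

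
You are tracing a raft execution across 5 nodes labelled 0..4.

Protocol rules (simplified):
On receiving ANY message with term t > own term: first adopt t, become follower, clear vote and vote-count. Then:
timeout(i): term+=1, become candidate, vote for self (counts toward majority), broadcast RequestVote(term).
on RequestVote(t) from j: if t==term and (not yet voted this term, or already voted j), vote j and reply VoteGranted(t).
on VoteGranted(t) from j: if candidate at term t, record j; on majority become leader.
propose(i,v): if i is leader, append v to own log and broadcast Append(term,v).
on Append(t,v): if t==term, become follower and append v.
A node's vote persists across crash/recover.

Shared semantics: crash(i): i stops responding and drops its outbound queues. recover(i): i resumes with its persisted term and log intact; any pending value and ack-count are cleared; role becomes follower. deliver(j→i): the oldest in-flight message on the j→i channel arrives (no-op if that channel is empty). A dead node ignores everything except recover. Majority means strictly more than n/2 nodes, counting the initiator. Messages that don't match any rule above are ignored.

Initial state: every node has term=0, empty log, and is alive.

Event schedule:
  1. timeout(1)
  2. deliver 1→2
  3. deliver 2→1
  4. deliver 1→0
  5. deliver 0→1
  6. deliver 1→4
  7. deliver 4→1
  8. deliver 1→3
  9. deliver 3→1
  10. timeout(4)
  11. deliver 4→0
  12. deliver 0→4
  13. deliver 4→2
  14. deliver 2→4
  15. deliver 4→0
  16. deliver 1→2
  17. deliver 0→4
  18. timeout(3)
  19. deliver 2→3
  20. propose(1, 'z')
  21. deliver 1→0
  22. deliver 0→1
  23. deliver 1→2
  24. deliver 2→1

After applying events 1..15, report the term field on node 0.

step 1 timeout(1): 1={cand,t=1,log=-}
step 2 deliver 1→2: 2={foll,t=1,log=-}
step 3 deliver 2→1: —
step 4 deliver 1→0: 0={foll,t=1,log=-}
step 5 deliver 0→1: 1={lead,t=1,log=-}
step 6 deliver 1→4: 4={foll,t=1,log=-}
step 7 deliver 4→1: —
step 8 deliver 1→3: 3={foll,t=1,log=-}
step 9 deliver 3→1: —
step 10 timeout(4): 4={cand,t=2,log=-}
step 11 deliver 4→0: 0={foll,t=2,log=-}
step 12 deliver 0→4: —
step 13 deliver 4→2: 2={foll,t=2,log=-}
step 14 deliver 2→4: 4={lead,t=2,log=-}
step 15 deliver 4→0: —

2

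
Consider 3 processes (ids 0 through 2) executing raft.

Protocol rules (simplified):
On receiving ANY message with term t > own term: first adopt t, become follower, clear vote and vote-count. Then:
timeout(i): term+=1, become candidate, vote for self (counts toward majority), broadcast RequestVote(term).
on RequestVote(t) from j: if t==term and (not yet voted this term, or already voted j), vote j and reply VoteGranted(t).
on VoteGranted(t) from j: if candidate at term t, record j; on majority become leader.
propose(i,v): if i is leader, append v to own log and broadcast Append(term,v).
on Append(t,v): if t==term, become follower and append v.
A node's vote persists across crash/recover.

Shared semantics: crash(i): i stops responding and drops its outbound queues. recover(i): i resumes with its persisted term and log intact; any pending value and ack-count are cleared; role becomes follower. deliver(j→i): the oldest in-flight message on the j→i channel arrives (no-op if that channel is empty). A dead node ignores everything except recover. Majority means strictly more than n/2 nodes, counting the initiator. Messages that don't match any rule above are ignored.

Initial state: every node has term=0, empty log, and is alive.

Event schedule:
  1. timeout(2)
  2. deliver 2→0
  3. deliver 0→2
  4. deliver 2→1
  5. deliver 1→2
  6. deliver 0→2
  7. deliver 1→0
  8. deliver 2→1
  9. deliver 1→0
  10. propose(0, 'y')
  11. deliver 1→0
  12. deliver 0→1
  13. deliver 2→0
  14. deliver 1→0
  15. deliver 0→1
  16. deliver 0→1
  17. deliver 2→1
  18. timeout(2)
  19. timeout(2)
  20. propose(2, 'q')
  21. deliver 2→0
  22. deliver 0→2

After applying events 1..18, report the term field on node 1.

step 1 timeout(2): 2={cand,t=1,log=-}
step 2 deliver 2→0: 0={foll,t=1,log=-}
step 3 deliver 0→2: 2={lead,t=1,log=-}
step 4 deliver 2→1: 1={foll,t=1,log=-}
step 5 deliver 1→2: —
step 6 deliver 0→2: —
step 7 deliver 1→0: —
step 8 deliver 2→1: —
step 9 deliver 1→0: —
step 10 propose(0,'y'): —
step 11 deliver 1→0: —
step 12 deliver 0→1: —
step 13 deliver 2→0: —
step 14 deliver 1→0: —
step 15 deliver 0→1: —
step 16 deliver 0→1: —
step 17 deliver 2→1: —
step 18 timeout(2): 2={cand,t=2,log=-}

1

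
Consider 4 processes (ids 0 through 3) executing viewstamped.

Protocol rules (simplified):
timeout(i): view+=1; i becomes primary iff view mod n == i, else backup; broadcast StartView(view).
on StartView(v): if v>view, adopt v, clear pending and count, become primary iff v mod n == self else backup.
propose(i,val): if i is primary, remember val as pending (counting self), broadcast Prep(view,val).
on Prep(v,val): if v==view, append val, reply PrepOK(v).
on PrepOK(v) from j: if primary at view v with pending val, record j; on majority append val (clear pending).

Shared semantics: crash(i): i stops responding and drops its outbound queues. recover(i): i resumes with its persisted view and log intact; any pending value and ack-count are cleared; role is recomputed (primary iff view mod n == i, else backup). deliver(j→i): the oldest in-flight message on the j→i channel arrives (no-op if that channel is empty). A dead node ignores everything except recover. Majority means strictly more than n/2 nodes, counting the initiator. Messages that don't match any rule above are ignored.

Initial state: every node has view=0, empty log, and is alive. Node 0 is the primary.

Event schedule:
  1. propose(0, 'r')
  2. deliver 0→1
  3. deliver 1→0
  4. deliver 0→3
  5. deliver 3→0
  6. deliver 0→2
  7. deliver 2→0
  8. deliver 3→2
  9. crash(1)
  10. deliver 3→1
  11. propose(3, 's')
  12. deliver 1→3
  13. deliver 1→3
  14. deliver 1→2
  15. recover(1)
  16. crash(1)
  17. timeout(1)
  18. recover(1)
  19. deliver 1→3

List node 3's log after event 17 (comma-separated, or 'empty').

r

[1] propose(0,'r') → ∅
[2] deliver 0→1 → N1(back v0 [r])
[3] deliver 1→0 → ∅
[4] deliver 0→3 → N3(back v0 [r])
[5] deliver 3→0 → N0(prim v0 [r])
[6] deliver 0→2 → N2(back v0 [r])
[7] deliver 2→0 → ∅
[8] deliver 3→2 → ∅
[9] crash(1) → N1(✗back v0 [r])
[10] deliver 3→1 → ∅
[11] propose(3,'s') → ∅
[12] deliver 1→3 → ∅
[13] deliver 1→3 → ∅
[14] deliver 1→2 → ∅
[15] recover(1) → N1(back v0 [r])
[16] crash(1) → N1(✗back v0 [r])
[17] timeout(1) → ∅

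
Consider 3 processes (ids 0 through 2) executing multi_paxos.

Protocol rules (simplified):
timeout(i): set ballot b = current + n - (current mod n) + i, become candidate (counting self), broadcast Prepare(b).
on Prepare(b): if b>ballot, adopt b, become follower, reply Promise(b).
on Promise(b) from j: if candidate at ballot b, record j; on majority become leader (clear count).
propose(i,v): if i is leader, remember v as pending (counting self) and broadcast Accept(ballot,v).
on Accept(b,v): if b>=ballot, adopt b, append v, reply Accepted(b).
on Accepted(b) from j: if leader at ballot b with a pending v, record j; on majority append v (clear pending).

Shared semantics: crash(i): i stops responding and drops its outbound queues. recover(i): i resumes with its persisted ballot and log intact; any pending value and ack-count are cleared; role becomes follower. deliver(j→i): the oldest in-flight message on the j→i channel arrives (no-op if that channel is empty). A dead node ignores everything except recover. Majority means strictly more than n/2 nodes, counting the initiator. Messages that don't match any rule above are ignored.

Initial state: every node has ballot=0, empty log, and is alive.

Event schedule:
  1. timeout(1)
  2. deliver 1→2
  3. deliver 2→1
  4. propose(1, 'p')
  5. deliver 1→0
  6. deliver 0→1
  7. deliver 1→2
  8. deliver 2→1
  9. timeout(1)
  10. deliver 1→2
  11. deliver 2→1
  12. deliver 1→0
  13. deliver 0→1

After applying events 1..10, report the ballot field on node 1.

e1 timeout(1): 1[cand,b=4,-]
e2 deliver 1→2: 2[foll,b=4,-]
e3 deliver 2→1: 1[lead,b=4,-]
e4 propose(1,'p'): ·
e5 deliver 1→0: 0[foll,b=4,-]
e6 deliver 0→1: ·
e7 deliver 1→2: 2[foll,b=4,p]
e8 deliver 2→1: 1[lead,b=4,p]
e9 timeout(1): 1[cand,b=7,p]
e10 deliver 1→2: 2[foll,b=7,p]

7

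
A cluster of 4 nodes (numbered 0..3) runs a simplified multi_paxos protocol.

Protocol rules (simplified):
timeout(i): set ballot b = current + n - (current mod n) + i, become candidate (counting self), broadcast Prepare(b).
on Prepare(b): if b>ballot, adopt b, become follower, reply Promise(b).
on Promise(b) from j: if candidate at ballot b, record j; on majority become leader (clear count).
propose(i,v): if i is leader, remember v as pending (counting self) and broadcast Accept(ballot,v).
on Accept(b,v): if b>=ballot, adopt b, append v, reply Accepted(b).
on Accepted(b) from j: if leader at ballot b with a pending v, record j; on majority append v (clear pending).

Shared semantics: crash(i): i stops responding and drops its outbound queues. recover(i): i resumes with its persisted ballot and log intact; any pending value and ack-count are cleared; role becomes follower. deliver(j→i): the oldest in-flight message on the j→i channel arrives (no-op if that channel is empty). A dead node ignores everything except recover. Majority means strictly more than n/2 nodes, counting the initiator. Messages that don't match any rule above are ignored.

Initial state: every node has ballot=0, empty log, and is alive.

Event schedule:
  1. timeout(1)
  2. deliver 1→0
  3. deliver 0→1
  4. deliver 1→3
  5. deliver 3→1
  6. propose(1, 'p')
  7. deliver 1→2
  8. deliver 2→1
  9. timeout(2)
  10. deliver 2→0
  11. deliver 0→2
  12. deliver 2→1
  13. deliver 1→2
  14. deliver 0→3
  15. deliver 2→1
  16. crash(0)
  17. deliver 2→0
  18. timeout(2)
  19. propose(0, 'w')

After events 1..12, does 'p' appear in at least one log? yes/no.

no

e1 timeout(1): 1[cand,b=5,-]
e2 deliver 1→0: 0[foll,b=5,-]
e3 deliver 0→1: ·
e4 deliver 1→3: 3[foll,b=5,-]
e5 deliver 3→1: 1[lead,b=5,-]
e6 propose(1,'p'): ·
e7 deliver 1→2: 2[foll,b=5,-]
e8 deliver 2→1: ·
e9 timeout(2): 2[cand,b=10,-]
e10 deliver 2→0: 0[foll,b=10,-]
e11 deliver 0→2: ·
e12 deliver 2→1: 1[foll,b=10,-]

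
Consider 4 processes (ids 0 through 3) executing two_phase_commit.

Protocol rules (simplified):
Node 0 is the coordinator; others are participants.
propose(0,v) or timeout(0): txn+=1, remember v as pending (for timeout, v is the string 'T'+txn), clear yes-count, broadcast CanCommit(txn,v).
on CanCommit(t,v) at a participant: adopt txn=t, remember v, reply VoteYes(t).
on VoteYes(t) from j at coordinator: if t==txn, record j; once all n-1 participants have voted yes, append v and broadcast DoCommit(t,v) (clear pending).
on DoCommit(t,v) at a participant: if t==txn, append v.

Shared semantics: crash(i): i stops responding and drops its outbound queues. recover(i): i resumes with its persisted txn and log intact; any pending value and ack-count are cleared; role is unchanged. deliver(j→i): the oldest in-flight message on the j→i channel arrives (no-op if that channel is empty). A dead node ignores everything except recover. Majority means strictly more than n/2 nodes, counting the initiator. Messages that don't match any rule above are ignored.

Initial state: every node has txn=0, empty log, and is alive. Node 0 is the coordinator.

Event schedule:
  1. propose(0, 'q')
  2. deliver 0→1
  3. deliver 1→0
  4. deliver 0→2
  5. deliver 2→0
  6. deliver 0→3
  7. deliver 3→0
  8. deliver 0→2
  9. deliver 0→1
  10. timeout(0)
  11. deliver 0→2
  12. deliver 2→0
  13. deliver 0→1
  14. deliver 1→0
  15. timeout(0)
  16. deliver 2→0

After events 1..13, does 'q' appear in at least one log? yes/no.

after 1 — propose(0,'q'): n0:coor/t1/[-]
after 2 — deliver 0→1: n1:part/t1/[-]
after 3 — deliver 1→0: ·
after 4 — deliver 0→2: n2:part/t1/[-]
after 5 — deliver 2→0: ·
after 6 — deliver 0→3: n3:part/t1/[-]
after 7 — deliver 3→0: n0:coor/t1/[q]
after 8 — deliver 0→2: n2:part/t1/[q]
after 9 — deliver 0→1: n1:part/t1/[q]
after 10 — timeout(0): n0:coor/t2/[q]
after 11 — deliver 0→2: n2:part/t2/[q]
after 12 — deliver 2→0: ·
after 13 — deliver 0→1: n1:part/t2/[q]

yes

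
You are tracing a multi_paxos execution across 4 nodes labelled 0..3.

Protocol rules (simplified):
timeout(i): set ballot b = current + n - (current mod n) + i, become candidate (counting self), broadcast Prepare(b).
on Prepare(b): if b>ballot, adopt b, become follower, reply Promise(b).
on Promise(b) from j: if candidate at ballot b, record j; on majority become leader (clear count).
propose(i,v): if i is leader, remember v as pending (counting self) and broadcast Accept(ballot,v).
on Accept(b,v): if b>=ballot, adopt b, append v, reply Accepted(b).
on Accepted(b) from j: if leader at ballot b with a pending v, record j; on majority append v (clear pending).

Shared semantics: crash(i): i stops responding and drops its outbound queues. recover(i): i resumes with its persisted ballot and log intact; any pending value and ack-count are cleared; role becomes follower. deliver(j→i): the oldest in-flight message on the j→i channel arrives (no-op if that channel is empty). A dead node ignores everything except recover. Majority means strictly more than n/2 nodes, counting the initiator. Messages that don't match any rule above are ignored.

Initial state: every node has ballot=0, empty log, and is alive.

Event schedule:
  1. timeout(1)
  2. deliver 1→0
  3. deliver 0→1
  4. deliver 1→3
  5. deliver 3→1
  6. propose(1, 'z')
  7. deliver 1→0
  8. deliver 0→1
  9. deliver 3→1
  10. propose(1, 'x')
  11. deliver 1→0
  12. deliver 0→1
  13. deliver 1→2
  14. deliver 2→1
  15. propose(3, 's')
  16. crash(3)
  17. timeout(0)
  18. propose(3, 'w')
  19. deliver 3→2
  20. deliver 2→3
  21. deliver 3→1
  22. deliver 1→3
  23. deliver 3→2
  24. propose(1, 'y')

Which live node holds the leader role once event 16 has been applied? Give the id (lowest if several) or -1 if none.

e1 timeout(1): 1[cand,b=5,-]
e2 deliver 1→0: 0[foll,b=5,-]
e3 deliver 0→1: ·
e4 deliver 1→3: 3[foll,b=5,-]
e5 deliver 3→1: 1[lead,b=5,-]
e6 propose(1,'z'): ·
e7 deliver 1→0: 0[foll,b=5,z]
e8 deliver 0→1: ·
e9 deliver 3→1: ·
e10 propose(1,'x'): ·
e11 deliver 1→0: 0[foll,b=5,z,x]
e12 deliver 0→1: ·
e13 deliver 1→2: 2[foll,b=5,-]
e14 deliver 2→1: ·
e15 propose(3,'s'): ·
e16 crash(3): 3[✗foll,b=5,-]

1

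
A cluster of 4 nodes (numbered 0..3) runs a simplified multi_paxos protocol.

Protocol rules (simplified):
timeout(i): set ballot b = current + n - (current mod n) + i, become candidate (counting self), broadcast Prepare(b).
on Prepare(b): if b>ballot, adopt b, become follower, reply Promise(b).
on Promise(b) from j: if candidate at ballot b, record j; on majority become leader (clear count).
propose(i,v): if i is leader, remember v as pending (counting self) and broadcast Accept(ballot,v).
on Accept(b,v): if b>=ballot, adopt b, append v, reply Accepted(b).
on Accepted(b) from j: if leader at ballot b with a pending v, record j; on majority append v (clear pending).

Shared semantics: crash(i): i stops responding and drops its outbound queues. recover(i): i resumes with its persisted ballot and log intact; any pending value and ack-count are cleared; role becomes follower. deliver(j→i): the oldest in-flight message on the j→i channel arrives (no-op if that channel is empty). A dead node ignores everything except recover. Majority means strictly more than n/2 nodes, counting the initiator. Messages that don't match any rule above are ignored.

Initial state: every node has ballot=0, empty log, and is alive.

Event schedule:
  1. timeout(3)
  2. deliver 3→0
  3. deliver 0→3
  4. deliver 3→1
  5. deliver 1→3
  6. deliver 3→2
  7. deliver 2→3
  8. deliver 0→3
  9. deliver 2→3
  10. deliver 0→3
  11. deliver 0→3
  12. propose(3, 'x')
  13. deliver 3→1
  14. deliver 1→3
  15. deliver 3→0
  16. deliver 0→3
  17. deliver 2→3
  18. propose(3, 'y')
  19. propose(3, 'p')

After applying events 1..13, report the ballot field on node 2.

1. timeout(3):  <3:cand b7 ->
2. deliver 3→0:  <0:foll b7 ->
3. deliver 0→3:  nop
4. deliver 3→1:  <1:foll b7 ->
5. deliver 1→3:  <3:lead b7 ->
6. deliver 3→2:  <2:foll b7 ->
7. deliver 2→3:  nop
8. deliver 0→3:  nop
9. deliver 2→3:  nop
10. deliver 0→3:  nop
11. deliver 0→3:  nop
12. propose(3,'x'):  nop
13. deliver 3→1:  <1:foll b7 x>

7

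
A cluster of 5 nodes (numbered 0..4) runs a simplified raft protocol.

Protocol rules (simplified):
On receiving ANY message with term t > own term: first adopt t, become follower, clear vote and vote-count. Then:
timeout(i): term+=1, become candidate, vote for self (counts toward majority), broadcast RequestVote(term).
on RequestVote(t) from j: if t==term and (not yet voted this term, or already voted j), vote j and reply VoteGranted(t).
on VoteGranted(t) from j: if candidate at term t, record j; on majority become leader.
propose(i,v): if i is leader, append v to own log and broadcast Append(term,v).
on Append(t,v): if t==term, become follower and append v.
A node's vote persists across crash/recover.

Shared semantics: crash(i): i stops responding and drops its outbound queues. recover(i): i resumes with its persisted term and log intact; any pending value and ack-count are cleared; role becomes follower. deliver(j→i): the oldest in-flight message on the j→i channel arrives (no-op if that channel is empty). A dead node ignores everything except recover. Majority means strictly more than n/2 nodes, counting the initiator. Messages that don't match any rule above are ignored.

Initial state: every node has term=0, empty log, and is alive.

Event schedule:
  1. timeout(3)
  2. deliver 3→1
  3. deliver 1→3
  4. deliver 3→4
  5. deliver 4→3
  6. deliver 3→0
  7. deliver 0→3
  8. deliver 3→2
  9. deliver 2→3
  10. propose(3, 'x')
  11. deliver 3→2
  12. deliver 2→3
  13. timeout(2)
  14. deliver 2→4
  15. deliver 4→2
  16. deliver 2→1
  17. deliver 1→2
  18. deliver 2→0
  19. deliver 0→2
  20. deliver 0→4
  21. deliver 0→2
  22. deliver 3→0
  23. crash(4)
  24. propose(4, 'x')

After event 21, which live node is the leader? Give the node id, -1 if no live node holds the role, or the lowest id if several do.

2

e1 timeout(3): 3[cand,t=1,-]
e2 deliver 3→1: 1[foll,t=1,-]
e3 deliver 1→3: ·
e4 deliver 3→4: 4[foll,t=1,-]
e5 deliver 4→3: 3[lead,t=1,-]
e6 deliver 3→0: 0[foll,t=1,-]
e7 deliver 0→3: ·
e8 deliver 3→2: 2[foll,t=1,-]
e9 deliver 2→3: ·
e10 propose(3,'x'): 3[lead,t=1,x]
e11 deliver 3→2: 2[foll,t=1,x]
e12 deliver 2→3: ·
e13 timeout(2): 2[cand,t=2,x]
e14 deliver 2→4: 4[foll,t=2,-]
e15 deliver 4→2: ·
e16 deliver 2→1: 1[foll,t=2,-]
e17 deliver 1→2: 2[lead,t=2,x]
e18 deliver 2→0: 0[foll,t=2,-]
e19 deliver 0→2: ·
e20 deliver 0→4: ·
e21 deliver 0→2: ·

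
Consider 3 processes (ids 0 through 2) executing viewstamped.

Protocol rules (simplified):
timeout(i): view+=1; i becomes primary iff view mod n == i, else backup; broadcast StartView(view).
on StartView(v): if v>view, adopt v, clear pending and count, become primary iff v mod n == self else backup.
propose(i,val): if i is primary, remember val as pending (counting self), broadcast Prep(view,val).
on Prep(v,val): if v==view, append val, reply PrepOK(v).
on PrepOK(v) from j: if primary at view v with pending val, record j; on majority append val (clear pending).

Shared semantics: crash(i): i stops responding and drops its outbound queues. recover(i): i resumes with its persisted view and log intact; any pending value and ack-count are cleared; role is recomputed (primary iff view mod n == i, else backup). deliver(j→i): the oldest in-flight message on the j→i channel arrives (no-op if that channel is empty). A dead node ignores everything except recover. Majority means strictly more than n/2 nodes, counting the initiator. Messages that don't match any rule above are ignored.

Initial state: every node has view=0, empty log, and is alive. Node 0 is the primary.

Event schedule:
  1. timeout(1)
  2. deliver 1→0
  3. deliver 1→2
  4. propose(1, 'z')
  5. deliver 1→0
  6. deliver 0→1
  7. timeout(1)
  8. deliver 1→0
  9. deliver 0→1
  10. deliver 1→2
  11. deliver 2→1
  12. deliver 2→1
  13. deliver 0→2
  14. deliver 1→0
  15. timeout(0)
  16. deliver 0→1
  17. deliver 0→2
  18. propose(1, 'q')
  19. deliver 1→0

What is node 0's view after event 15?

[1] timeout(1) → N1(prim v1 [-])
[2] deliver 1→0 → N0(back v1 [-])
[3] deliver 1→2 → N2(back v1 [-])
[4] propose(1,'z') → ∅
[5] deliver 1→0 → N0(back v1 [z])
[6] deliver 0→1 → N1(prim v1 [z])
[7] timeout(1) → N1(back v2 [z])
[8] deliver 1→0 → N0(back v2 [z])
[9] deliver 0→1 → ∅
[10] deliver 1→2 → N2(back v1 [z])
[11] deliver 2→1 → ∅
[12] deliver 2→1 → ∅
[13] deliver 0→2 → ∅
[14] deliver 1→0 → ∅
[15] timeout(0) → N0(prim v3 [z])

3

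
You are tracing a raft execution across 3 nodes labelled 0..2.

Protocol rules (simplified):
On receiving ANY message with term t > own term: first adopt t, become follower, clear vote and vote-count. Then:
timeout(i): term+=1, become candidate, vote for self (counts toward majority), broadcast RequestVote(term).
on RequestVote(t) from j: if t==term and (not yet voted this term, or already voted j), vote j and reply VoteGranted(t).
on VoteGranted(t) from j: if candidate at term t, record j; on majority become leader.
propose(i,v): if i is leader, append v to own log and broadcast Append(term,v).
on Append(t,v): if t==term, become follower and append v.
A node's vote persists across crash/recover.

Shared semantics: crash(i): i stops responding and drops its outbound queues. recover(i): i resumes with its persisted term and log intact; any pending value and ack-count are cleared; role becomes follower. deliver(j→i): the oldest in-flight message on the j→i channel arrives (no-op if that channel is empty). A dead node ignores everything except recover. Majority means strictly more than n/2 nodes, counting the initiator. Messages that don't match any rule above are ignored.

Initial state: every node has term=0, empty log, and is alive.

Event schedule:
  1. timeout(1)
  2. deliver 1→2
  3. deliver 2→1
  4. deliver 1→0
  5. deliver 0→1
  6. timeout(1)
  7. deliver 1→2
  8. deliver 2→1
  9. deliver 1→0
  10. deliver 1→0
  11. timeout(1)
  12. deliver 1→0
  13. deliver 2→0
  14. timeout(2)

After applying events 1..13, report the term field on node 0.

[1] timeout(1) → N1(cand t1 [-])
[2] deliver 1→2 → N2(foll t1 [-])
[3] deliver 2→1 → N1(lead t1 [-])
[4] deliver 1→0 → N0(foll t1 [-])
[5] deliver 0→1 → ∅
[6] timeout(1) → N1(cand t2 [-])
[7] deliver 1→2 → N2(foll t2 [-])
[8] deliver 2→1 → N1(lead t2 [-])
[9] deliver 1→0 → N0(foll t2 [-])
[10] deliver 1→0 → ∅
[11] timeout(1) → N1(cand t3 [-])
[12] deliver 1→0 → N0(foll t3 [-])
[13] deliver 2→0 → ∅

3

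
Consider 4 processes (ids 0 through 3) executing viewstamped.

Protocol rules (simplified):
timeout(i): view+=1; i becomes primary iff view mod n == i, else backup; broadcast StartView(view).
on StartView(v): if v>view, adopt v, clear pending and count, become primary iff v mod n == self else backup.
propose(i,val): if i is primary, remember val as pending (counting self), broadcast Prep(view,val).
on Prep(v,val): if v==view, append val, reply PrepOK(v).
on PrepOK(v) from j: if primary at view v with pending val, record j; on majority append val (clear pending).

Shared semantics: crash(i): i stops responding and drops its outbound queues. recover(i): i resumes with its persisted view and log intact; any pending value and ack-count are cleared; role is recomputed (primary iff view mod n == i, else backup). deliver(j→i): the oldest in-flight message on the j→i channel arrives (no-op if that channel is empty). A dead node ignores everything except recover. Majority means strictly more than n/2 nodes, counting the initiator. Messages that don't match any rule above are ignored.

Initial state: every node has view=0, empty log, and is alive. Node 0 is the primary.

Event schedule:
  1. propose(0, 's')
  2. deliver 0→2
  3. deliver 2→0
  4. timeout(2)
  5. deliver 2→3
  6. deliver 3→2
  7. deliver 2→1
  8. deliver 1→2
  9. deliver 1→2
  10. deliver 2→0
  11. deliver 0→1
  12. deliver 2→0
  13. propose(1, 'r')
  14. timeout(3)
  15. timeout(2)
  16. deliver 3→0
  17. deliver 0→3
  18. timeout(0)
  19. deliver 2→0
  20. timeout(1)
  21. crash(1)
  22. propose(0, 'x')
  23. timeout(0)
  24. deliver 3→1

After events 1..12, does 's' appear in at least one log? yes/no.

yes

1. propose(0,'s'):  nop
2. deliver 0→2:  <2:back v0 s>
3. deliver 2→0:  nop
4. timeout(2):  <2:back v1 s>
5. deliver 2→3:  <3:back v1 ->
6. deliver 3→2:  nop
7. deliver 2→1:  <1:prim v1 ->
8. deliver 1→2:  nop
9. deliver 1→2:  nop
10. deliver 2→0:  <0:back v1 ->
11. deliver 0→1:  nop
12. deliver 2→0:  nop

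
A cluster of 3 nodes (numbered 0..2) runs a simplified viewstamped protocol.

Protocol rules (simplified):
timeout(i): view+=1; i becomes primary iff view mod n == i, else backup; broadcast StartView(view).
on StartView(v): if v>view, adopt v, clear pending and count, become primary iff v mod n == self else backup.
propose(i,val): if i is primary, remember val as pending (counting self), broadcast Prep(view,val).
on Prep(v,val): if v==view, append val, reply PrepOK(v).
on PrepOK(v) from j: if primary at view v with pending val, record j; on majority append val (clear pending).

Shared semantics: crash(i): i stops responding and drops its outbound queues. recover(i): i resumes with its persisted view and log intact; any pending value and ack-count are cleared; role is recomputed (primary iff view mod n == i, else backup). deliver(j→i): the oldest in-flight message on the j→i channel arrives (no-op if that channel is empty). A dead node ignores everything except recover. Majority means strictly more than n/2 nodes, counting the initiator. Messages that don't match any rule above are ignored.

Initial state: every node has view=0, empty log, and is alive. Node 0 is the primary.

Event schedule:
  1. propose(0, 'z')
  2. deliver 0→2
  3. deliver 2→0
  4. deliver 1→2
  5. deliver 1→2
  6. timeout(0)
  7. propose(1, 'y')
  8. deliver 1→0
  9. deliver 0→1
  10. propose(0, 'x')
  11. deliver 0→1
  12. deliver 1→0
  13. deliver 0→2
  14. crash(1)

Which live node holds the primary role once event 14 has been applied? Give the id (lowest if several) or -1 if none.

e1 propose(0,'z'): ·
e2 deliver 0→2: 2[back,v=0,z]
e3 deliver 2→0: 0[prim,v=0,z]
e4 deliver 1→2: ·
e5 deliver 1→2: ·
e6 timeout(0): 0[back,v=1,z]
e7 propose(1,'y'): ·
e8 deliver 1→0: ·
e9 deliver 0→1: 1[back,v=0,z]
e10 propose(0,'x'): ·
e11 deliver 0→1: 1[prim,v=1,z]
e12 deliver 1→0: ·
e13 deliver 0→2: 2[back,v=1,z]
e14 crash(1): 1[✗prim,v=1,z]

-1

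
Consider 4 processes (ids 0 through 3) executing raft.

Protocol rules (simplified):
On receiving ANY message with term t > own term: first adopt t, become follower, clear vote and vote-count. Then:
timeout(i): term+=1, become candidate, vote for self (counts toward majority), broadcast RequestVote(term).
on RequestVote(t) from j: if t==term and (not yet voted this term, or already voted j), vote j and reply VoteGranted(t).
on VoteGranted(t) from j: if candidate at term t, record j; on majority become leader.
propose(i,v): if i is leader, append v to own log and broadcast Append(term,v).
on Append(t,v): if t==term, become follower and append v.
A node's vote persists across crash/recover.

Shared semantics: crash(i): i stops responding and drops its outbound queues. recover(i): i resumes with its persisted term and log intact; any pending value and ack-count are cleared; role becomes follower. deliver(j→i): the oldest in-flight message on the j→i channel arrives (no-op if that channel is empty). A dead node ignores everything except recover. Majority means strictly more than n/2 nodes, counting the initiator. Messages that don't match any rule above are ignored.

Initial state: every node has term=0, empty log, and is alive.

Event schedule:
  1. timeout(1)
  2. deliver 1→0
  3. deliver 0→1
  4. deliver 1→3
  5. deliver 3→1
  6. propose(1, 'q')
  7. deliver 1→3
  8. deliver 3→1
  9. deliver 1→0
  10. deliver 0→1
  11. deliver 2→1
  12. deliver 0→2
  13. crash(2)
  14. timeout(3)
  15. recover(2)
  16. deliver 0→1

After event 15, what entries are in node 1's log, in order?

1. timeout(1):  <1:cand t1 ->
2. deliver 1→0:  <0:foll t1 ->
3. deliver 0→1:  nop
4. deliver 1→3:  <3:foll t1 ->
5. deliver 3→1:  <1:lead t1 ->
6. propose(1,'q'):  <1:lead t1 q>
7. deliver 1→3:  <3:foll t1 q>
8. deliver 3→1:  nop
9. deliver 1→0:  <0:foll t1 q>
10. deliver 0→1:  nop
11. deliver 2→1:  nop
12. deliver 0→2:  nop
13. crash(2):  <2:✗foll t0 ->
14. timeout(3):  <3:cand t2 q>
15. recover(2):  <2:foll t0 ->

q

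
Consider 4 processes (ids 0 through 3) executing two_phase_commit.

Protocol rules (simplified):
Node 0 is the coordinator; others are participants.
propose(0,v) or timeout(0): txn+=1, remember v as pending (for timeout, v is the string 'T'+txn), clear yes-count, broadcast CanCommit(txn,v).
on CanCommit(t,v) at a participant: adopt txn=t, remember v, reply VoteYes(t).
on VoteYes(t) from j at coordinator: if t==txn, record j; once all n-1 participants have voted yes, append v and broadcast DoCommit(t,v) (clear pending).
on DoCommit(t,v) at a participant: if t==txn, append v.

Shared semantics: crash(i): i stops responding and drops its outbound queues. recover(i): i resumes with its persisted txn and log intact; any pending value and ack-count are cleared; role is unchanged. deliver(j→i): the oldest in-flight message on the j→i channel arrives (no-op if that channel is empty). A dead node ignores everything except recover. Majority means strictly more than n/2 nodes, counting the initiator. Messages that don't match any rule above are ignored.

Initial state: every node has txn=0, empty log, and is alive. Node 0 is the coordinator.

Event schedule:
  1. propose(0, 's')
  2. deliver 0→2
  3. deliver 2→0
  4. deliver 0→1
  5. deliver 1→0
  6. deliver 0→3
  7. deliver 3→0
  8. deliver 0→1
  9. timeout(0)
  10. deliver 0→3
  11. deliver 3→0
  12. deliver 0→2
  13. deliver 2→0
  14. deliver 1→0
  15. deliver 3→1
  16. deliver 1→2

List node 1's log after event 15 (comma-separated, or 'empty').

e1 propose(0,'s'): 0[coor,t=1,-]
e2 deliver 0→2: 2[part,t=1,-]
e3 deliver 2→0: ·
e4 deliver 0→1: 1[part,t=1,-]
e5 deliver 1→0: ·
e6 deliver 0→3: 3[part,t=1,-]
e7 deliver 3→0: 0[coor,t=1,s]
e8 deliver 0→1: 1[part,t=1,s]
e9 timeout(0): 0[coor,t=2,s]
e10 deliver 0→3: 3[part,t=1,s]
e11 deliver 3→0: ·
e12 deliver 0→2: 2[part,t=1,s]
e13 deliver 2→0: ·
e14 deliver 1→0: ·
e15 deliver 3→1: ·

s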